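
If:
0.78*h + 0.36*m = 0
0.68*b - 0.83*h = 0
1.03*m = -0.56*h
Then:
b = 0.00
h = 0.00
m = 0.00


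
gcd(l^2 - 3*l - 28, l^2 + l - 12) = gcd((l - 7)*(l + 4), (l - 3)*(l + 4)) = l + 4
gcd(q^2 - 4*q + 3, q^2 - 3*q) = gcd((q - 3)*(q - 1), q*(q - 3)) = q - 3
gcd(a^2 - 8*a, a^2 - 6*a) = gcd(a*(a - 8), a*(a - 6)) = a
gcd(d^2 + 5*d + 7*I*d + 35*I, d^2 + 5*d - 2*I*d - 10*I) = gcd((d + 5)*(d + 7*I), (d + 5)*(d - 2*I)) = d + 5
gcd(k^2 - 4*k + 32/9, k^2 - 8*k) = 1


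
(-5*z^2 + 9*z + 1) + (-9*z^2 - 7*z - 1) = -14*z^2 + 2*z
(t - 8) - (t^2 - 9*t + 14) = -t^2 + 10*t - 22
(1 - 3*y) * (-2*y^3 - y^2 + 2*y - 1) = 6*y^4 + y^3 - 7*y^2 + 5*y - 1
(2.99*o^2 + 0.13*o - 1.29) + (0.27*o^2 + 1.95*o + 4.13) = 3.26*o^2 + 2.08*o + 2.84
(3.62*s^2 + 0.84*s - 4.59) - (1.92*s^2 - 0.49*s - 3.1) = 1.7*s^2 + 1.33*s - 1.49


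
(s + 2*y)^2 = s^2 + 4*s*y + 4*y^2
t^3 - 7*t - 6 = (t - 3)*(t + 1)*(t + 2)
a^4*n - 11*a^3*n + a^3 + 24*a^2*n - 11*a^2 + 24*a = a*(a - 8)*(a - 3)*(a*n + 1)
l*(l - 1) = l^2 - l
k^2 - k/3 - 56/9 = (k - 8/3)*(k + 7/3)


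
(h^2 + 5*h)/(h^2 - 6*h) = (h + 5)/(h - 6)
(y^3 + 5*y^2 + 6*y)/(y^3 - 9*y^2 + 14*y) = (y^2 + 5*y + 6)/(y^2 - 9*y + 14)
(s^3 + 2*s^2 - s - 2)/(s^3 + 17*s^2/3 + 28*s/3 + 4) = 3*(s^2 - 1)/(3*s^2 + 11*s + 6)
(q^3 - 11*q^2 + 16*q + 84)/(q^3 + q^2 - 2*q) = (q^2 - 13*q + 42)/(q*(q - 1))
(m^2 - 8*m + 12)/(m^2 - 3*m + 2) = (m - 6)/(m - 1)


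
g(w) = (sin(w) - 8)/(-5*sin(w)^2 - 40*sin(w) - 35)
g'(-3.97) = 0.06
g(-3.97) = 0.11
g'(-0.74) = -2.08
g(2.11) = 0.10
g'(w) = (10*sin(w)*cos(w) + 40*cos(w))*(sin(w) - 8)/(-5*sin(w)^2 - 40*sin(w) - 35)^2 + cos(w)/(-5*sin(w)^2 - 40*sin(w) - 35) = (sin(w)^2 - 16*sin(w) - 71)*cos(w)/(5*(sin(w)^2 + 8*sin(w) + 7)^2)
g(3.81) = 0.71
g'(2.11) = 0.04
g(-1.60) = 703.49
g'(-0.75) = -2.16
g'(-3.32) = 0.20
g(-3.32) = 0.19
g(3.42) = 0.34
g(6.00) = 0.34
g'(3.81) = 1.62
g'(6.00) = -0.54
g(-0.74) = 0.84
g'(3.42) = 0.54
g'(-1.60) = 48180.22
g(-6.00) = 0.17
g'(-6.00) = -0.17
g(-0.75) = 0.86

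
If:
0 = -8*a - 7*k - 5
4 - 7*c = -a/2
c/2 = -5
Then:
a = -148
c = -10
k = 1179/7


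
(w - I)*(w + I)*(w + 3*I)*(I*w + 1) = I*w^4 - 2*w^3 + 4*I*w^2 - 2*w + 3*I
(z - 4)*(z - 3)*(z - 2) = z^3 - 9*z^2 + 26*z - 24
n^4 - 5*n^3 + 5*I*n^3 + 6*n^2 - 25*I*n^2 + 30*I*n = n*(n - 3)*(n - 2)*(n + 5*I)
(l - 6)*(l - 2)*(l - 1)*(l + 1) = l^4 - 8*l^3 + 11*l^2 + 8*l - 12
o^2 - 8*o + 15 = (o - 5)*(o - 3)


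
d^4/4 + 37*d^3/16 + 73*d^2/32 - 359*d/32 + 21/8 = (d/4 + 1)*(d - 3/2)*(d - 1/4)*(d + 7)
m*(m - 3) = m^2 - 3*m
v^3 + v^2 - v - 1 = (v - 1)*(v + 1)^2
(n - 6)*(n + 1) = n^2 - 5*n - 6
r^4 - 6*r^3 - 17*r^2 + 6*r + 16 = (r - 8)*(r - 1)*(r + 1)*(r + 2)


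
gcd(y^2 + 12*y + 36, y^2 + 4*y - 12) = y + 6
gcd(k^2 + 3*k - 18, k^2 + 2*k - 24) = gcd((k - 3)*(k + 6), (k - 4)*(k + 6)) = k + 6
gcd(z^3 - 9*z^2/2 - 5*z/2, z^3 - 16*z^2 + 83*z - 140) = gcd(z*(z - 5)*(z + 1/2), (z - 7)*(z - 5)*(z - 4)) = z - 5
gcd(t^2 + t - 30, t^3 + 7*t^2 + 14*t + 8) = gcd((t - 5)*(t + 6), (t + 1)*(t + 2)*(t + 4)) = 1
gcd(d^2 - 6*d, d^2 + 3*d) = d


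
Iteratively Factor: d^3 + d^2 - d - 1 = (d - 1)*(d^2 + 2*d + 1) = (d - 1)*(d + 1)*(d + 1)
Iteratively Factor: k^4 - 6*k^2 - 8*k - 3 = (k + 1)*(k^3 - k^2 - 5*k - 3) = (k + 1)^2*(k^2 - 2*k - 3) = (k + 1)^3*(k - 3)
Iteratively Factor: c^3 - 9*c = (c)*(c^2 - 9) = c*(c + 3)*(c - 3)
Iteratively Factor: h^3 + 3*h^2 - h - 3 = (h + 1)*(h^2 + 2*h - 3) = (h - 1)*(h + 1)*(h + 3)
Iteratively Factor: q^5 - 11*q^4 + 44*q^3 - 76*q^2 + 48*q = (q - 4)*(q^4 - 7*q^3 + 16*q^2 - 12*q) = (q - 4)*(q - 2)*(q^3 - 5*q^2 + 6*q) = (q - 4)*(q - 2)^2*(q^2 - 3*q) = q*(q - 4)*(q - 2)^2*(q - 3)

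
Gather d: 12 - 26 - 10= -24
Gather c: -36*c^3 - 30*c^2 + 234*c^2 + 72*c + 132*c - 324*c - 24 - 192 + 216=-36*c^3 + 204*c^2 - 120*c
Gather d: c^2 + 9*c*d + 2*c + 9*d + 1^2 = c^2 + 2*c + d*(9*c + 9) + 1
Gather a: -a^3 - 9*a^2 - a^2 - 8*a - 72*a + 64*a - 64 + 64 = -a^3 - 10*a^2 - 16*a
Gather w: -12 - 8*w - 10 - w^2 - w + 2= -w^2 - 9*w - 20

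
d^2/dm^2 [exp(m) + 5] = exp(m)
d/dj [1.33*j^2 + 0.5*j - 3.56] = 2.66*j + 0.5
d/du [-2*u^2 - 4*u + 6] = -4*u - 4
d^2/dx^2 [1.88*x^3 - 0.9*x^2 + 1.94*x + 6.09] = 11.28*x - 1.8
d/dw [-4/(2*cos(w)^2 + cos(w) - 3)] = -4*(4*cos(w) + 1)*sin(w)/(cos(w) + cos(2*w) - 2)^2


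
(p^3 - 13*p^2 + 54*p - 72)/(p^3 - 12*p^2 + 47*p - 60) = (p - 6)/(p - 5)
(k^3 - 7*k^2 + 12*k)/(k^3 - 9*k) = (k - 4)/(k + 3)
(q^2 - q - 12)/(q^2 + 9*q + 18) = (q - 4)/(q + 6)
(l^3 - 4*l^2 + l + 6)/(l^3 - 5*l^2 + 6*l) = (l + 1)/l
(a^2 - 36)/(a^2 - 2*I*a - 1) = (36 - a^2)/(-a^2 + 2*I*a + 1)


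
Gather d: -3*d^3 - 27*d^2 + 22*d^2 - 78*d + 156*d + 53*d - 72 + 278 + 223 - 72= -3*d^3 - 5*d^2 + 131*d + 357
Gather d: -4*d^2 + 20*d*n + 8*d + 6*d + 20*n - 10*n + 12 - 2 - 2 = -4*d^2 + d*(20*n + 14) + 10*n + 8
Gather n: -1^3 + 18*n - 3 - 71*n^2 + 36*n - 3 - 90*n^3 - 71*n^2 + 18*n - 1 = -90*n^3 - 142*n^2 + 72*n - 8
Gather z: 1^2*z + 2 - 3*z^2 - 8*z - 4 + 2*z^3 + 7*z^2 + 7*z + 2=2*z^3 + 4*z^2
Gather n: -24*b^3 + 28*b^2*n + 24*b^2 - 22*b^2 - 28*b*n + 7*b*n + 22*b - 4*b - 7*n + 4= -24*b^3 + 2*b^2 + 18*b + n*(28*b^2 - 21*b - 7) + 4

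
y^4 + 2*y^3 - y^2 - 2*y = y*(y - 1)*(y + 1)*(y + 2)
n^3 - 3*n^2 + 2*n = n*(n - 2)*(n - 1)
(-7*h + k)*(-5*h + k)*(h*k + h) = 35*h^3*k + 35*h^3 - 12*h^2*k^2 - 12*h^2*k + h*k^3 + h*k^2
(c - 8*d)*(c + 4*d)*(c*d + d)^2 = c^4*d^2 - 4*c^3*d^3 + 2*c^3*d^2 - 32*c^2*d^4 - 8*c^2*d^3 + c^2*d^2 - 64*c*d^4 - 4*c*d^3 - 32*d^4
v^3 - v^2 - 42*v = v*(v - 7)*(v + 6)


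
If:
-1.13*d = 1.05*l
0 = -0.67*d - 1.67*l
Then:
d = 0.00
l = 0.00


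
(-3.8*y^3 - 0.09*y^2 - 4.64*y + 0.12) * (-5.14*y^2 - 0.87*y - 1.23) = 19.532*y^5 + 3.7686*y^4 + 28.6019*y^3 + 3.5307*y^2 + 5.6028*y - 0.1476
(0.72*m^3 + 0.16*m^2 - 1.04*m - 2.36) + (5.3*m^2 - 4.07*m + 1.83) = 0.72*m^3 + 5.46*m^2 - 5.11*m - 0.53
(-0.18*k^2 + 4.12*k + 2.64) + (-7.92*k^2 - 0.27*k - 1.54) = -8.1*k^2 + 3.85*k + 1.1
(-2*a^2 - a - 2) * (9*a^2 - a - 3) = -18*a^4 - 7*a^3 - 11*a^2 + 5*a + 6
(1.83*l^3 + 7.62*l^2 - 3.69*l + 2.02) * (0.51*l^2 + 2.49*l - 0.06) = 0.9333*l^5 + 8.4429*l^4 + 16.9821*l^3 - 8.6151*l^2 + 5.2512*l - 0.1212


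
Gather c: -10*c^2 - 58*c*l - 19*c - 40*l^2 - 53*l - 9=-10*c^2 + c*(-58*l - 19) - 40*l^2 - 53*l - 9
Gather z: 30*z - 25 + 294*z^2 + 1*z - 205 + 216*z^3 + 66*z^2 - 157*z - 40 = 216*z^3 + 360*z^2 - 126*z - 270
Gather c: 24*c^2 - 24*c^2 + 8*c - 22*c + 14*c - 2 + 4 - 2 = 0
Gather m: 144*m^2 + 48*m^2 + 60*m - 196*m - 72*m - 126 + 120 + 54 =192*m^2 - 208*m + 48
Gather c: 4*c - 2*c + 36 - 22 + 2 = 2*c + 16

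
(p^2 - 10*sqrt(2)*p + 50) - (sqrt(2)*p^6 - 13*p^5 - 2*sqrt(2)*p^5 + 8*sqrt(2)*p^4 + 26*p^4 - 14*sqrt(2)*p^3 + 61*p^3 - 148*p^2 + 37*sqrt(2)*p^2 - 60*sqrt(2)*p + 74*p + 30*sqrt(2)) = -sqrt(2)*p^6 + 2*sqrt(2)*p^5 + 13*p^5 - 26*p^4 - 8*sqrt(2)*p^4 - 61*p^3 + 14*sqrt(2)*p^3 - 37*sqrt(2)*p^2 + 149*p^2 - 74*p + 50*sqrt(2)*p - 30*sqrt(2) + 50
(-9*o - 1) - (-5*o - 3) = 2 - 4*o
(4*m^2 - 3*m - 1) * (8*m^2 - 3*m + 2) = 32*m^4 - 36*m^3 + 9*m^2 - 3*m - 2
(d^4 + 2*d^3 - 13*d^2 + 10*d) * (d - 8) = d^5 - 6*d^4 - 29*d^3 + 114*d^2 - 80*d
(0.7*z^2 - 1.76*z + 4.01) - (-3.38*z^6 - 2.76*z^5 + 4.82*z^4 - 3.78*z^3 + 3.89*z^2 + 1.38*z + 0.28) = 3.38*z^6 + 2.76*z^5 - 4.82*z^4 + 3.78*z^3 - 3.19*z^2 - 3.14*z + 3.73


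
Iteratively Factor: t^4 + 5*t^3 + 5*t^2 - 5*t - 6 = (t + 2)*(t^3 + 3*t^2 - t - 3) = (t - 1)*(t + 2)*(t^2 + 4*t + 3) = (t - 1)*(t + 1)*(t + 2)*(t + 3)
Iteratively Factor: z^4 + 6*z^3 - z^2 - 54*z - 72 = (z + 3)*(z^3 + 3*z^2 - 10*z - 24) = (z + 2)*(z + 3)*(z^2 + z - 12) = (z - 3)*(z + 2)*(z + 3)*(z + 4)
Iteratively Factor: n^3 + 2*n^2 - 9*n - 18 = (n + 2)*(n^2 - 9) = (n - 3)*(n + 2)*(n + 3)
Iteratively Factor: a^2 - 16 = (a - 4)*(a + 4)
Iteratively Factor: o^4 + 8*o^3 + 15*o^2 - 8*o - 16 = (o - 1)*(o^3 + 9*o^2 + 24*o + 16) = (o - 1)*(o + 4)*(o^2 + 5*o + 4) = (o - 1)*(o + 4)^2*(o + 1)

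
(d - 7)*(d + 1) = d^2 - 6*d - 7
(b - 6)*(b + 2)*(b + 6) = b^3 + 2*b^2 - 36*b - 72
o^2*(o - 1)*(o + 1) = o^4 - o^2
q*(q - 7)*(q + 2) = q^3 - 5*q^2 - 14*q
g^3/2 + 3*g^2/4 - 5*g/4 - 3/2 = (g/2 + 1)*(g - 3/2)*(g + 1)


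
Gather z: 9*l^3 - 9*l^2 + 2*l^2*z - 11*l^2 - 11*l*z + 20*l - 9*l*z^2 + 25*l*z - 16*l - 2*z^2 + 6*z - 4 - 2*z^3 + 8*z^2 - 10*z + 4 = 9*l^3 - 20*l^2 + 4*l - 2*z^3 + z^2*(6 - 9*l) + z*(2*l^2 + 14*l - 4)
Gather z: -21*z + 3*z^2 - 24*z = 3*z^2 - 45*z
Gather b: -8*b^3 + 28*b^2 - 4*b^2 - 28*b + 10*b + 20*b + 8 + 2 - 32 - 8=-8*b^3 + 24*b^2 + 2*b - 30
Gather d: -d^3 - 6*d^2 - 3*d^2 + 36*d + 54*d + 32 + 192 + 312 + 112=-d^3 - 9*d^2 + 90*d + 648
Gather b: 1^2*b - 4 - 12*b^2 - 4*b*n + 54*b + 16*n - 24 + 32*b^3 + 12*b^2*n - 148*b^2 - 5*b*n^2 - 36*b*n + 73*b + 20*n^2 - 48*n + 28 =32*b^3 + b^2*(12*n - 160) + b*(-5*n^2 - 40*n + 128) + 20*n^2 - 32*n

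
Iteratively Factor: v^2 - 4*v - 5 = (v + 1)*(v - 5)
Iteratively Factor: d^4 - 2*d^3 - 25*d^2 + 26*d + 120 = (d + 4)*(d^3 - 6*d^2 - d + 30) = (d - 3)*(d + 4)*(d^2 - 3*d - 10) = (d - 5)*(d - 3)*(d + 4)*(d + 2)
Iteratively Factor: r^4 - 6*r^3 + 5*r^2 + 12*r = (r - 3)*(r^3 - 3*r^2 - 4*r) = r*(r - 3)*(r^2 - 3*r - 4) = r*(r - 3)*(r + 1)*(r - 4)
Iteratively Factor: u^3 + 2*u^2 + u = (u)*(u^2 + 2*u + 1) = u*(u + 1)*(u + 1)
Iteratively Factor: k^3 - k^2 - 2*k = (k + 1)*(k^2 - 2*k) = k*(k + 1)*(k - 2)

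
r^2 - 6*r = r*(r - 6)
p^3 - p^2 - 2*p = p*(p - 2)*(p + 1)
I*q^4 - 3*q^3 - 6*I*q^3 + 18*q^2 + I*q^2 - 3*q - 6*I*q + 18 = (q - 6)*(q + I)*(q + 3*I)*(I*q + 1)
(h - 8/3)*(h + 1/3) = h^2 - 7*h/3 - 8/9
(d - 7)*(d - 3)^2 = d^3 - 13*d^2 + 51*d - 63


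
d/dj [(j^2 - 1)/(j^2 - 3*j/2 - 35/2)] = 6*(-j^2 - 22*j - 1)/(4*j^4 - 12*j^3 - 131*j^2 + 210*j + 1225)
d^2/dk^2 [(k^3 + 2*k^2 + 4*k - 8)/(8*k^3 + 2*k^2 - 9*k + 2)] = 2*(112*k^6 + 984*k^5 - 2544*k^4 - 831*k^3 + 1170*k^2 + 780*k - 536)/(512*k^9 + 384*k^8 - 1632*k^7 - 472*k^6 + 2028*k^5 - 354*k^4 - 849*k^3 + 510*k^2 - 108*k + 8)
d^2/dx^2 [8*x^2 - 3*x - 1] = 16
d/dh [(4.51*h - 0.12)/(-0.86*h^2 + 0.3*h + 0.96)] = (3.8786*h^2 - 0.2064*h + 4.3656)/(0.7396*h^4 - 0.516*h^3 - 1.5612*h^2 + 0.576*h + 0.9216)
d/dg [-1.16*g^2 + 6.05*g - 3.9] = 6.05 - 2.32*g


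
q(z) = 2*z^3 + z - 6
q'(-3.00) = 55.00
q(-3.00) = -63.00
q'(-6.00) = 217.00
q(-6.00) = -444.00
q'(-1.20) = 9.64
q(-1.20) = -10.66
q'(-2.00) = 25.00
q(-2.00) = -24.00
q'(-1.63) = 16.94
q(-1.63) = -16.29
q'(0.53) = 2.69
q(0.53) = -5.17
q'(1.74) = 19.17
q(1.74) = 6.28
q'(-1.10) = 8.26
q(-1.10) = -9.76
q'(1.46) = 13.79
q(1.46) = 1.68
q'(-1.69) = 18.14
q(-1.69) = -17.34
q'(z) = 6*z^2 + 1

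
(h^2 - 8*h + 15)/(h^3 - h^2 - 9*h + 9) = (h - 5)/(h^2 + 2*h - 3)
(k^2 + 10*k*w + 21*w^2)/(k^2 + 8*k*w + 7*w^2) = (k + 3*w)/(k + w)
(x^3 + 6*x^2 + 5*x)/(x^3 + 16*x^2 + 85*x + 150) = x*(x + 1)/(x^2 + 11*x + 30)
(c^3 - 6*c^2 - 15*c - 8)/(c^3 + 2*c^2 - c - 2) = (c^2 - 7*c - 8)/(c^2 + c - 2)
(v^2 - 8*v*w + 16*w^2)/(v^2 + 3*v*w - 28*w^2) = (v - 4*w)/(v + 7*w)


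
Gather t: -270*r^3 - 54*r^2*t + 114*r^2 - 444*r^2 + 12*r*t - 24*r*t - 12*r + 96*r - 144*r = -270*r^3 - 330*r^2 - 60*r + t*(-54*r^2 - 12*r)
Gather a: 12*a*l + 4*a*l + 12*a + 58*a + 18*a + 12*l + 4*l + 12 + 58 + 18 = a*(16*l + 88) + 16*l + 88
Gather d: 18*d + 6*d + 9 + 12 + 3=24*d + 24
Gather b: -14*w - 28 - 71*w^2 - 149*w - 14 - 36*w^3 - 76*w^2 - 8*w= -36*w^3 - 147*w^2 - 171*w - 42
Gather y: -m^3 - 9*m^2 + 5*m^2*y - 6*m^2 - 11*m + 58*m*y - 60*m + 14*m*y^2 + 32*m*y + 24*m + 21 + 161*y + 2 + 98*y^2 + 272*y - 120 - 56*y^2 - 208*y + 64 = -m^3 - 15*m^2 - 47*m + y^2*(14*m + 42) + y*(5*m^2 + 90*m + 225) - 33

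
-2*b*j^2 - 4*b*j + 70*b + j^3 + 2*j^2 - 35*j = (-2*b + j)*(j - 5)*(j + 7)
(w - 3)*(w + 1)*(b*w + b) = b*w^3 - b*w^2 - 5*b*w - 3*b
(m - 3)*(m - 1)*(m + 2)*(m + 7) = m^4 + 5*m^3 - 19*m^2 - 29*m + 42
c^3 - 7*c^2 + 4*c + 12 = (c - 6)*(c - 2)*(c + 1)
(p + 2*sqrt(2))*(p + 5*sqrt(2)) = p^2 + 7*sqrt(2)*p + 20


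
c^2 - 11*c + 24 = (c - 8)*(c - 3)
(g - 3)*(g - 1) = g^2 - 4*g + 3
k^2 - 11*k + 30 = (k - 6)*(k - 5)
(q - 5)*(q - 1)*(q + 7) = q^3 + q^2 - 37*q + 35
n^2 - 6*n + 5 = (n - 5)*(n - 1)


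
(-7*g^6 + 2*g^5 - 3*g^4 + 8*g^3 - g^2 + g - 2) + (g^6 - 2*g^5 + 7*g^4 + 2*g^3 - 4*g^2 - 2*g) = -6*g^6 + 4*g^4 + 10*g^3 - 5*g^2 - g - 2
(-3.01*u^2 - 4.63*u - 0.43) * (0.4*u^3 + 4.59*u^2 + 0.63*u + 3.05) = -1.204*u^5 - 15.6679*u^4 - 23.32*u^3 - 14.0711*u^2 - 14.3924*u - 1.3115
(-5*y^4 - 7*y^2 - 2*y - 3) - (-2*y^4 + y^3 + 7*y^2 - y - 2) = -3*y^4 - y^3 - 14*y^2 - y - 1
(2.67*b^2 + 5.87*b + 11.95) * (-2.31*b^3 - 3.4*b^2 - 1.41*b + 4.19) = -6.1677*b^5 - 22.6377*b^4 - 51.3272*b^3 - 37.7194*b^2 + 7.7458*b + 50.0705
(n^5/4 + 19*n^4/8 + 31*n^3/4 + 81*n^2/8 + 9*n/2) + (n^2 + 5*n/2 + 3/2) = n^5/4 + 19*n^4/8 + 31*n^3/4 + 89*n^2/8 + 7*n + 3/2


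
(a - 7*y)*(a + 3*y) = a^2 - 4*a*y - 21*y^2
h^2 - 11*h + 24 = (h - 8)*(h - 3)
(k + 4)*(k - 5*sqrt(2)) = k^2 - 5*sqrt(2)*k + 4*k - 20*sqrt(2)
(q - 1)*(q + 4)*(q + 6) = q^3 + 9*q^2 + 14*q - 24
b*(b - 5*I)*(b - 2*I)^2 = b^4 - 9*I*b^3 - 24*b^2 + 20*I*b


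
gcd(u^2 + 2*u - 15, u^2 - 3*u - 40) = u + 5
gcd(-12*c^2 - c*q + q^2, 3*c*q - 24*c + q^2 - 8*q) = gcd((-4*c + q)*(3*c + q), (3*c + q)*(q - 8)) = 3*c + q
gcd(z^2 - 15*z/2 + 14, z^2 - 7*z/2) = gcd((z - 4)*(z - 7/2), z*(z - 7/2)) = z - 7/2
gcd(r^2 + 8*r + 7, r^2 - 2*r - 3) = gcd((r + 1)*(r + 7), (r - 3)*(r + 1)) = r + 1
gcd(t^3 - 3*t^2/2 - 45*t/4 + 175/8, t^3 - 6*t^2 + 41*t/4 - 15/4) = t - 5/2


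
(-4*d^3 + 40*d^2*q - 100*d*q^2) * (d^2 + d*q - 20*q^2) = -4*d^5 + 36*d^4*q + 20*d^3*q^2 - 900*d^2*q^3 + 2000*d*q^4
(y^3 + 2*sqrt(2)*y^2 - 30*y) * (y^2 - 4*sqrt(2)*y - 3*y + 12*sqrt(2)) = y^5 - 3*y^4 - 2*sqrt(2)*y^4 - 46*y^3 + 6*sqrt(2)*y^3 + 138*y^2 + 120*sqrt(2)*y^2 - 360*sqrt(2)*y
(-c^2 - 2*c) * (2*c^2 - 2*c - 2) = -2*c^4 - 2*c^3 + 6*c^2 + 4*c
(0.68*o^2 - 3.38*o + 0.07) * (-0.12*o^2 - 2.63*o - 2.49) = -0.0816*o^4 - 1.3828*o^3 + 7.1878*o^2 + 8.2321*o - 0.1743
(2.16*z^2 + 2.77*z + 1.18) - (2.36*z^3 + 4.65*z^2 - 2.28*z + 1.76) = -2.36*z^3 - 2.49*z^2 + 5.05*z - 0.58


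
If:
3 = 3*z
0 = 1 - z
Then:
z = 1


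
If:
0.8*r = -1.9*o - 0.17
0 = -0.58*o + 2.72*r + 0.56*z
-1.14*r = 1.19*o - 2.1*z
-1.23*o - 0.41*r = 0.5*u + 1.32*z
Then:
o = -0.09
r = -0.01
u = 0.36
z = -0.05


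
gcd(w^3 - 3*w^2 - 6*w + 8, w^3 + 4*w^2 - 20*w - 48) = w^2 - 2*w - 8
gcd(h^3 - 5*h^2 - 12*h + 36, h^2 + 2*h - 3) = h + 3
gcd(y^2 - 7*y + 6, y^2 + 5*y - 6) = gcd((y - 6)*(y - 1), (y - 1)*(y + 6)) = y - 1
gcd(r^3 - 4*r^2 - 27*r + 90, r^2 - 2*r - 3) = r - 3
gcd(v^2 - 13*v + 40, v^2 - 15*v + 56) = v - 8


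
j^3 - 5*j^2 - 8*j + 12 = (j - 6)*(j - 1)*(j + 2)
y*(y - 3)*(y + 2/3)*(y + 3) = y^4 + 2*y^3/3 - 9*y^2 - 6*y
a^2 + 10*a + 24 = (a + 4)*(a + 6)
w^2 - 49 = (w - 7)*(w + 7)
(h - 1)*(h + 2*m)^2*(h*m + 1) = h^4*m + 4*h^3*m^2 - h^3*m + h^3 + 4*h^2*m^3 - 4*h^2*m^2 + 4*h^2*m - h^2 - 4*h*m^3 + 4*h*m^2 - 4*h*m - 4*m^2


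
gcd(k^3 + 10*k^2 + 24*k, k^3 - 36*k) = k^2 + 6*k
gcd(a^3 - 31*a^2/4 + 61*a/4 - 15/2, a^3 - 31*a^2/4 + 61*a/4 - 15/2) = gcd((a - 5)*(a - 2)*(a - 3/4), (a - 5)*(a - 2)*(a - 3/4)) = a^3 - 31*a^2/4 + 61*a/4 - 15/2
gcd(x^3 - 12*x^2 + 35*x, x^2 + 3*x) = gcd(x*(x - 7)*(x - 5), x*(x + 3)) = x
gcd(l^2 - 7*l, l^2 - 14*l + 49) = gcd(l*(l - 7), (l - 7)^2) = l - 7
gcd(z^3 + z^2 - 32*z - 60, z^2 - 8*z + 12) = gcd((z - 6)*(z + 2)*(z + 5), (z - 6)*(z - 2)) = z - 6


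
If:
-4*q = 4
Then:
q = -1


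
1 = 1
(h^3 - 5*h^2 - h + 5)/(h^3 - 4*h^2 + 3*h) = (h^2 - 4*h - 5)/(h*(h - 3))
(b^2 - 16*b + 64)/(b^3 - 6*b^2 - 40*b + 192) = (b - 8)/(b^2 + 2*b - 24)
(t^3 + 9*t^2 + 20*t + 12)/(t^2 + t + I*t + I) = (t^2 + 8*t + 12)/(t + I)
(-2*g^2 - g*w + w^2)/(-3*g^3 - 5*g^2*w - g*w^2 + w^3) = (-2*g + w)/(-3*g^2 - 2*g*w + w^2)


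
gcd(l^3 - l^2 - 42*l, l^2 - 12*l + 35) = l - 7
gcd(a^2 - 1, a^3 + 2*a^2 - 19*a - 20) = a + 1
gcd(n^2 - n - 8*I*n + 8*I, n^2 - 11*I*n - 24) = n - 8*I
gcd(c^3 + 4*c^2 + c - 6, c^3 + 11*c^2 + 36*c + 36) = c^2 + 5*c + 6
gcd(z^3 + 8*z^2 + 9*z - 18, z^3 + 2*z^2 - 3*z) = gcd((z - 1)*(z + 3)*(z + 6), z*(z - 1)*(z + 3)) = z^2 + 2*z - 3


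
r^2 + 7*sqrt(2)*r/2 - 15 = (r - 3*sqrt(2)/2)*(r + 5*sqrt(2))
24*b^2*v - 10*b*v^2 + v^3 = v*(-6*b + v)*(-4*b + v)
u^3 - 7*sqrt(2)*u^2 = u^2*(u - 7*sqrt(2))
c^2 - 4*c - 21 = (c - 7)*(c + 3)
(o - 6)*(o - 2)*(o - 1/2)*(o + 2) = o^4 - 13*o^3/2 - o^2 + 26*o - 12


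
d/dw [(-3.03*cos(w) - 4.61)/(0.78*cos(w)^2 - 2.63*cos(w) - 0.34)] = (-2.3634*cos(w)^2 - 7.1916*cos(w) + 11.0941)*sin(w)/(0.6084*cos(w)^4 - 4.1028*cos(w)^3 + 6.3865*cos(w)^2 + 1.7884*cos(w) + 0.1156)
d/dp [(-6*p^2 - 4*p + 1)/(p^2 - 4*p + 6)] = 2*(14*p^2 - 37*p - 10)/(p^4 - 8*p^3 + 28*p^2 - 48*p + 36)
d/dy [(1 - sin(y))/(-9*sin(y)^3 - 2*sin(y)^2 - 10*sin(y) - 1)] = (-18*sin(y)^3 + 25*sin(y)^2 + 4*sin(y) + 11)*cos(y)/(9*sin(y)^3 + 2*sin(y)^2 + 10*sin(y) + 1)^2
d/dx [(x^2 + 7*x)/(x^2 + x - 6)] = (-x*(x + 7)*(2*x + 1) + (2*x + 7)*(x^2 + x - 6))/(x^2 + x - 6)^2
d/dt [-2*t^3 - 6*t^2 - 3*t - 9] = -6*t^2 - 12*t - 3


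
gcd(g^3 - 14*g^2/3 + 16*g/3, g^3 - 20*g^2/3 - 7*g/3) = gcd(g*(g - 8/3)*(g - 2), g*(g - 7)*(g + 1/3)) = g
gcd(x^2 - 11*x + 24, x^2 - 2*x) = 1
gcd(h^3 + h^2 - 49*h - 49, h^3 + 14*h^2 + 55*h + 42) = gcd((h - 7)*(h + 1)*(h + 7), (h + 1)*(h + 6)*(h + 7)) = h^2 + 8*h + 7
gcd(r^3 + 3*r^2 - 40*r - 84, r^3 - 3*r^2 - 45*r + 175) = r + 7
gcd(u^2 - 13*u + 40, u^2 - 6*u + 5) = u - 5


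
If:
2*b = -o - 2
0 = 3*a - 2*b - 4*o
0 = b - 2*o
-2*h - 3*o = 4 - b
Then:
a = -16/15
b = -4/5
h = -9/5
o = -2/5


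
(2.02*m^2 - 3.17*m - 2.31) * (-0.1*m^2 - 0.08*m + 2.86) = -0.202*m^4 + 0.1554*m^3 + 6.2618*m^2 - 8.8814*m - 6.6066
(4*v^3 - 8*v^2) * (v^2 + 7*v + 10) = 4*v^5 + 20*v^4 - 16*v^3 - 80*v^2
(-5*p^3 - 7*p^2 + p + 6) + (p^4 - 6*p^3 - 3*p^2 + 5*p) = p^4 - 11*p^3 - 10*p^2 + 6*p + 6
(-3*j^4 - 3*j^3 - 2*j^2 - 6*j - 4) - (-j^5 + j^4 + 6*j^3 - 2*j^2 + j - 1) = j^5 - 4*j^4 - 9*j^3 - 7*j - 3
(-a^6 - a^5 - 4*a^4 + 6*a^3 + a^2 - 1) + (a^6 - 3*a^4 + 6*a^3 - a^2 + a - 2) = -a^5 - 7*a^4 + 12*a^3 + a - 3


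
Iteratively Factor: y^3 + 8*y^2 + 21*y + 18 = (y + 3)*(y^2 + 5*y + 6) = (y + 3)^2*(y + 2)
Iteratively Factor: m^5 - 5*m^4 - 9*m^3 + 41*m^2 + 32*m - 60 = (m - 5)*(m^4 - 9*m^2 - 4*m + 12) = (m - 5)*(m + 2)*(m^3 - 2*m^2 - 5*m + 6) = (m - 5)*(m - 1)*(m + 2)*(m^2 - m - 6) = (m - 5)*(m - 1)*(m + 2)^2*(m - 3)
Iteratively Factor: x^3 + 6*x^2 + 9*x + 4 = (x + 1)*(x^2 + 5*x + 4) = (x + 1)^2*(x + 4)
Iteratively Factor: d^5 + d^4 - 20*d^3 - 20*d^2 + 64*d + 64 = (d - 2)*(d^4 + 3*d^3 - 14*d^2 - 48*d - 32) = (d - 2)*(d + 2)*(d^3 + d^2 - 16*d - 16) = (d - 4)*(d - 2)*(d + 2)*(d^2 + 5*d + 4) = (d - 4)*(d - 2)*(d + 2)*(d + 4)*(d + 1)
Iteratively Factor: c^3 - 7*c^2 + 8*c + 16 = (c + 1)*(c^2 - 8*c + 16) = (c - 4)*(c + 1)*(c - 4)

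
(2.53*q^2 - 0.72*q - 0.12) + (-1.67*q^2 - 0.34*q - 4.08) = 0.86*q^2 - 1.06*q - 4.2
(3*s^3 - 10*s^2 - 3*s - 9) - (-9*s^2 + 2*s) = 3*s^3 - s^2 - 5*s - 9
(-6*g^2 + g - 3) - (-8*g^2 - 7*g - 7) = 2*g^2 + 8*g + 4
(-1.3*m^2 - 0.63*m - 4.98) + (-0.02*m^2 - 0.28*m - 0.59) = -1.32*m^2 - 0.91*m - 5.57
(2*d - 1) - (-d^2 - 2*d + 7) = d^2 + 4*d - 8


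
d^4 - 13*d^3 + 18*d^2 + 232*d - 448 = (d - 8)*(d - 7)*(d - 2)*(d + 4)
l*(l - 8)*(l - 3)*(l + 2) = l^4 - 9*l^3 + 2*l^2 + 48*l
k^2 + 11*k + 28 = (k + 4)*(k + 7)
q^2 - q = q*(q - 1)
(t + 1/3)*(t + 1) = t^2 + 4*t/3 + 1/3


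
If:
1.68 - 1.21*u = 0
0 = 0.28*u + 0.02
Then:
No Solution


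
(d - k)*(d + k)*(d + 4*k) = d^3 + 4*d^2*k - d*k^2 - 4*k^3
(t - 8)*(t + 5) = t^2 - 3*t - 40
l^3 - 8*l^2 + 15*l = l*(l - 5)*(l - 3)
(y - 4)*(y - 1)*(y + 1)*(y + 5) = y^4 + y^3 - 21*y^2 - y + 20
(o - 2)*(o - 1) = o^2 - 3*o + 2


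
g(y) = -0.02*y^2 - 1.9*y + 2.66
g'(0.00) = -1.90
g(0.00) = 2.66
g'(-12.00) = -1.42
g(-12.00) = 22.58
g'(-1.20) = -1.85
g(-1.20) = 4.91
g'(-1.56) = -1.84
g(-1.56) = 5.58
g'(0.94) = -1.94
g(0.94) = 0.86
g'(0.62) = -1.92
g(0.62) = 1.47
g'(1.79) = -1.97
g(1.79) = -0.81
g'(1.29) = -1.95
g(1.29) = 0.18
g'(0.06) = -1.90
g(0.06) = 2.55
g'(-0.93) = -1.86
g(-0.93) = 4.41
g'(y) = -0.04*y - 1.9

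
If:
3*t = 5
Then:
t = 5/3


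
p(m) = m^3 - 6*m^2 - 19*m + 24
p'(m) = 3*m^2 - 12*m - 19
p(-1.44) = 35.93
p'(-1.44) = 4.50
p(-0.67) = 33.74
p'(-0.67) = -9.61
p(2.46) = -44.16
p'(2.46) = -30.37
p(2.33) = -40.19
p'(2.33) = -30.67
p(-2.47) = 19.26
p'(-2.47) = 28.94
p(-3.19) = -8.91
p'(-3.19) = 49.81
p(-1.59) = 35.02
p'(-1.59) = 7.66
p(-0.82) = 34.99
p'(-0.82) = -7.14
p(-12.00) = -2340.00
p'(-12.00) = 557.00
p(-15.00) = -4416.00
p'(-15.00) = 836.00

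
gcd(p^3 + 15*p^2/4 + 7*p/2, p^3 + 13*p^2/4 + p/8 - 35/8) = p + 7/4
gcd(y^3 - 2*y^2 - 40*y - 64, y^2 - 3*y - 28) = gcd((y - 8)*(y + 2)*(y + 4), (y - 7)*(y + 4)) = y + 4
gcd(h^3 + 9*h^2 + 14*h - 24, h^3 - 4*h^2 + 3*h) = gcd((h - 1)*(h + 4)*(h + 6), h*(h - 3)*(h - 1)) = h - 1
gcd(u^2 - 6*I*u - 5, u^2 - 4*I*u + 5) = u - 5*I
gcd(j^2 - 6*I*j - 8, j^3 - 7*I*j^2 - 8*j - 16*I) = j - 4*I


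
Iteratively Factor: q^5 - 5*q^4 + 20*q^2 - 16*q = (q - 1)*(q^4 - 4*q^3 - 4*q^2 + 16*q) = (q - 2)*(q - 1)*(q^3 - 2*q^2 - 8*q) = (q - 2)*(q - 1)*(q + 2)*(q^2 - 4*q) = (q - 4)*(q - 2)*(q - 1)*(q + 2)*(q)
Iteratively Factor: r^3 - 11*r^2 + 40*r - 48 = (r - 3)*(r^2 - 8*r + 16) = (r - 4)*(r - 3)*(r - 4)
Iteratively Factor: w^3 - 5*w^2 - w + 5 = (w - 1)*(w^2 - 4*w - 5) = (w - 5)*(w - 1)*(w + 1)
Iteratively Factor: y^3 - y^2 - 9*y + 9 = (y - 1)*(y^2 - 9) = (y - 3)*(y - 1)*(y + 3)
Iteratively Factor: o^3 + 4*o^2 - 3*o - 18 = (o + 3)*(o^2 + o - 6) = (o + 3)^2*(o - 2)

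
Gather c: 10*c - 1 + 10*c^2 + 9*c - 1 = 10*c^2 + 19*c - 2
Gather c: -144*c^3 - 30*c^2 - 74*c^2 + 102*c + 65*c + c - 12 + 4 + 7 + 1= -144*c^3 - 104*c^2 + 168*c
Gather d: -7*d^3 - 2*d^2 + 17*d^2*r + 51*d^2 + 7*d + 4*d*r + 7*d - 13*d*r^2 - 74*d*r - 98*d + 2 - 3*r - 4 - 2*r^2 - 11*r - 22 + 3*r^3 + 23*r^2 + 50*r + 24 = -7*d^3 + d^2*(17*r + 49) + d*(-13*r^2 - 70*r - 84) + 3*r^3 + 21*r^2 + 36*r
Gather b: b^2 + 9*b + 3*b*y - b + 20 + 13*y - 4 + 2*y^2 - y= b^2 + b*(3*y + 8) + 2*y^2 + 12*y + 16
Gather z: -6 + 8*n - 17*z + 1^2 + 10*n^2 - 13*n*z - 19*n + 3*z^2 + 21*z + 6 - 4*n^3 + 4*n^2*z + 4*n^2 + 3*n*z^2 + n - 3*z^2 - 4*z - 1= -4*n^3 + 14*n^2 + 3*n*z^2 - 10*n + z*(4*n^2 - 13*n)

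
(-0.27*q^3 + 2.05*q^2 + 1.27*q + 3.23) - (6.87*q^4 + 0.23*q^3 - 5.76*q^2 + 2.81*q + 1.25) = -6.87*q^4 - 0.5*q^3 + 7.81*q^2 - 1.54*q + 1.98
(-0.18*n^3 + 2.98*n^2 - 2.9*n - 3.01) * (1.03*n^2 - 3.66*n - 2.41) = -0.1854*n^5 + 3.7282*n^4 - 13.46*n^3 + 0.331900000000001*n^2 + 18.0056*n + 7.2541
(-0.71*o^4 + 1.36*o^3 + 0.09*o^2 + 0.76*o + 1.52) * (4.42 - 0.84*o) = 0.5964*o^5 - 4.2806*o^4 + 5.9356*o^3 - 0.2406*o^2 + 2.0824*o + 6.7184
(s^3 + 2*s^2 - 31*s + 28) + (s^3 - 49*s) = 2*s^3 + 2*s^2 - 80*s + 28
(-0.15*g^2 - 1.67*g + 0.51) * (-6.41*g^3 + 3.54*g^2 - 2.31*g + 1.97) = 0.9615*g^5 + 10.1737*g^4 - 8.8344*g^3 + 5.3676*g^2 - 4.468*g + 1.0047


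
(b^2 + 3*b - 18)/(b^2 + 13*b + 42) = (b - 3)/(b + 7)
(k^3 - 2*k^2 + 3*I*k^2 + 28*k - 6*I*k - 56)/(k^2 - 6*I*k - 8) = (k^2 + k*(-2 + 7*I) - 14*I)/(k - 2*I)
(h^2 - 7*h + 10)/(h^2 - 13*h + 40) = (h - 2)/(h - 8)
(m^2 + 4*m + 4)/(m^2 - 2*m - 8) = (m + 2)/(m - 4)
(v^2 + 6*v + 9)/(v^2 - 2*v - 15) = (v + 3)/(v - 5)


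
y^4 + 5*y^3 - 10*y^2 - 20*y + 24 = (y - 2)*(y - 1)*(y + 2)*(y + 6)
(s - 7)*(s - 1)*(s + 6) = s^3 - 2*s^2 - 41*s + 42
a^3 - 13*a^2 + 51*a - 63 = (a - 7)*(a - 3)^2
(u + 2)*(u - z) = u^2 - u*z + 2*u - 2*z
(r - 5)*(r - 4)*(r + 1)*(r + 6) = r^4 - 2*r^3 - 37*r^2 + 86*r + 120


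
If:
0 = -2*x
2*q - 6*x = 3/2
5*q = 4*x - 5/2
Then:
No Solution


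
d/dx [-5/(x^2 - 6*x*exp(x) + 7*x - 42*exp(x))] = 5*(-6*x*exp(x) + 2*x - 48*exp(x) + 7)/(x^2 - 6*x*exp(x) + 7*x - 42*exp(x))^2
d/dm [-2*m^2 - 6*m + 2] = -4*m - 6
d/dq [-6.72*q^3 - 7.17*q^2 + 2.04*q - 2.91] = -20.16*q^2 - 14.34*q + 2.04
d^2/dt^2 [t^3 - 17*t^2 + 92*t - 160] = 6*t - 34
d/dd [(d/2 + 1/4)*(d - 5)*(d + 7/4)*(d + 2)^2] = 5*d^4/2 + 5*d^3/2 - 417*d^2/16 - 455*d/8 - 59/2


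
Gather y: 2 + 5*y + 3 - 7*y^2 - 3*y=-7*y^2 + 2*y + 5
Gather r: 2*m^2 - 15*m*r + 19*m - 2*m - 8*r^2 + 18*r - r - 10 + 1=2*m^2 + 17*m - 8*r^2 + r*(17 - 15*m) - 9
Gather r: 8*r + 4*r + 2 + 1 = 12*r + 3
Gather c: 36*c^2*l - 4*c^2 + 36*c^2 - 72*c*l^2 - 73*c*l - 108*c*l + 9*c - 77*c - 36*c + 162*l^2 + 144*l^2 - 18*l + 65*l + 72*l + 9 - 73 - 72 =c^2*(36*l + 32) + c*(-72*l^2 - 181*l - 104) + 306*l^2 + 119*l - 136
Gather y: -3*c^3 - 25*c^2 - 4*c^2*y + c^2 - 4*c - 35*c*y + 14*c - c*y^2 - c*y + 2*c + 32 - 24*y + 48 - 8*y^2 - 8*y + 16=-3*c^3 - 24*c^2 + 12*c + y^2*(-c - 8) + y*(-4*c^2 - 36*c - 32) + 96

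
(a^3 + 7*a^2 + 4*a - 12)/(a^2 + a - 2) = a + 6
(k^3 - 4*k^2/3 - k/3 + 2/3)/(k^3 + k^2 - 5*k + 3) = (k + 2/3)/(k + 3)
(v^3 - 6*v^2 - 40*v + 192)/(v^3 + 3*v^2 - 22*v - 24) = (v - 8)/(v + 1)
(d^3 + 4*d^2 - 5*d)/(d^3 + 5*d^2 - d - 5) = d/(d + 1)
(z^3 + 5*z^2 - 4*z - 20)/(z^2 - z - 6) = (z^2 + 3*z - 10)/(z - 3)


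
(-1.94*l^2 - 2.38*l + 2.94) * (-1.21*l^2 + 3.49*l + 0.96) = 2.3474*l^4 - 3.8908*l^3 - 13.726*l^2 + 7.9758*l + 2.8224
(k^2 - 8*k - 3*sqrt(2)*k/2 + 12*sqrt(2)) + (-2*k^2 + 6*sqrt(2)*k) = -k^2 - 8*k + 9*sqrt(2)*k/2 + 12*sqrt(2)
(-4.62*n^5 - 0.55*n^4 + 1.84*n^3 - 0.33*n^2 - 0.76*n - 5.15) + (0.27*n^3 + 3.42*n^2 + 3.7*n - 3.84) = -4.62*n^5 - 0.55*n^4 + 2.11*n^3 + 3.09*n^2 + 2.94*n - 8.99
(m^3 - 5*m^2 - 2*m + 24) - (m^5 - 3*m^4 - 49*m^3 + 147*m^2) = -m^5 + 3*m^4 + 50*m^3 - 152*m^2 - 2*m + 24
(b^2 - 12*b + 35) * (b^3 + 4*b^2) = b^5 - 8*b^4 - 13*b^3 + 140*b^2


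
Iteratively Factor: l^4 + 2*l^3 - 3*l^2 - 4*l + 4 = (l + 2)*(l^3 - 3*l + 2) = (l + 2)^2*(l^2 - 2*l + 1) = (l - 1)*(l + 2)^2*(l - 1)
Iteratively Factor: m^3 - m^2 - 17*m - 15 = (m + 3)*(m^2 - 4*m - 5) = (m + 1)*(m + 3)*(m - 5)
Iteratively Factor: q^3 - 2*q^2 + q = (q - 1)*(q^2 - q) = q*(q - 1)*(q - 1)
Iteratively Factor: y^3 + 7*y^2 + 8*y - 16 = (y - 1)*(y^2 + 8*y + 16) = (y - 1)*(y + 4)*(y + 4)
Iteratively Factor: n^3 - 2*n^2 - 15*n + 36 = (n - 3)*(n^2 + n - 12) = (n - 3)^2*(n + 4)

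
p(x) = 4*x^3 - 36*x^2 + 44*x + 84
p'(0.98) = -15.04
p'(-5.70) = 844.28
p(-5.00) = -1536.00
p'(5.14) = -9.04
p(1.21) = 91.62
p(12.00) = 2340.00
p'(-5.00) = 704.00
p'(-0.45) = 78.83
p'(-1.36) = 164.12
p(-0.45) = 56.55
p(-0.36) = 63.31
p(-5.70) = -2077.21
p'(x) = 12*x^2 - 72*x + 44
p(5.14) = -97.76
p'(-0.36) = 71.48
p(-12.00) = -12540.00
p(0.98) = 96.31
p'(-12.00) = 2636.00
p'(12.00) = 908.00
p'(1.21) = -25.55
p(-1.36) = -52.49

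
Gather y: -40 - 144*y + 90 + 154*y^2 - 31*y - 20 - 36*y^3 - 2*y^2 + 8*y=-36*y^3 + 152*y^2 - 167*y + 30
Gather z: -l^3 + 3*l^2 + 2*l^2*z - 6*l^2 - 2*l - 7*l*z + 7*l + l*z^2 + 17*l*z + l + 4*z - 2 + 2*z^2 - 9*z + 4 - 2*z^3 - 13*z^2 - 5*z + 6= -l^3 - 3*l^2 + 6*l - 2*z^3 + z^2*(l - 11) + z*(2*l^2 + 10*l - 10) + 8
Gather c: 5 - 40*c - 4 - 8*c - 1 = -48*c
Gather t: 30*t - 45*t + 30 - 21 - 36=-15*t - 27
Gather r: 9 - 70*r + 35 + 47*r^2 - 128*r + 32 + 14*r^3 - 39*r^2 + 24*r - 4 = 14*r^3 + 8*r^2 - 174*r + 72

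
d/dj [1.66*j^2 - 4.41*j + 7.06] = 3.32*j - 4.41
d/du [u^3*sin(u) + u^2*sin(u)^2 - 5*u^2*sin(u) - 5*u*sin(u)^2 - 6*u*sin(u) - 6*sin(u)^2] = u^3*cos(u) + 3*u^2*sin(u) + u^2*sin(2*u) - 5*u^2*cos(u) + 2*u*sin(u)^2 - 10*u*sin(u) - 5*u*sin(2*u) - 6*u*cos(u) - 5*sin(u)^2 - 6*sin(u) - 6*sin(2*u)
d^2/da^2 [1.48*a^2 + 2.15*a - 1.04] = 2.96000000000000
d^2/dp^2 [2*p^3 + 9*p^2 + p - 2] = 12*p + 18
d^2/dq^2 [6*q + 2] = 0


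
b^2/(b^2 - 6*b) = b/(b - 6)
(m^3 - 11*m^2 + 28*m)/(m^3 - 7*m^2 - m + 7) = m*(m - 4)/(m^2 - 1)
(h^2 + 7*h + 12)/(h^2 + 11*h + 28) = (h + 3)/(h + 7)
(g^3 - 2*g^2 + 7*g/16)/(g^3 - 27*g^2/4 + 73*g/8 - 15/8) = g*(4*g - 7)/(2*(2*g^2 - 13*g + 15))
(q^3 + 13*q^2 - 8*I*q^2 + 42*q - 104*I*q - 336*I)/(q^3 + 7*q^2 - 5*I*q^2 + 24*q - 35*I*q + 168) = (q + 6)/(q + 3*I)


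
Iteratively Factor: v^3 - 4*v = (v - 2)*(v^2 + 2*v) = (v - 2)*(v + 2)*(v)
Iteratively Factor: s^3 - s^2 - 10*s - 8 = (s + 2)*(s^2 - 3*s - 4) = (s - 4)*(s + 2)*(s + 1)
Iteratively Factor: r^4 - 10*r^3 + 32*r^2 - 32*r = (r - 4)*(r^3 - 6*r^2 + 8*r) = (r - 4)*(r - 2)*(r^2 - 4*r) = (r - 4)^2*(r - 2)*(r)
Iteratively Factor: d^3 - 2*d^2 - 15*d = (d)*(d^2 - 2*d - 15) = d*(d + 3)*(d - 5)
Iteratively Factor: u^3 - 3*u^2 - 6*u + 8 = (u - 1)*(u^2 - 2*u - 8) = (u - 1)*(u + 2)*(u - 4)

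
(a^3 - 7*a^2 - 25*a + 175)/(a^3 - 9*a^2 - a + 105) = (a + 5)/(a + 3)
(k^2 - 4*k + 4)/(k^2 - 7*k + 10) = (k - 2)/(k - 5)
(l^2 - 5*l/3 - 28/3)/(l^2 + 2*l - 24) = (l + 7/3)/(l + 6)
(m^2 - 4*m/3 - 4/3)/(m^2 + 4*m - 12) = (m + 2/3)/(m + 6)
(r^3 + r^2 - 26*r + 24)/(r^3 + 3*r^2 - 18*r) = (r^2 - 5*r + 4)/(r*(r - 3))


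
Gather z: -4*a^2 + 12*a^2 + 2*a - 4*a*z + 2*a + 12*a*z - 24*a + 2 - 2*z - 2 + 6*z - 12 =8*a^2 - 20*a + z*(8*a + 4) - 12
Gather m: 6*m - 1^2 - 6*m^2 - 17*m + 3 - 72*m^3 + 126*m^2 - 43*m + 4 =-72*m^3 + 120*m^2 - 54*m + 6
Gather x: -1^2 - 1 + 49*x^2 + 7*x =49*x^2 + 7*x - 2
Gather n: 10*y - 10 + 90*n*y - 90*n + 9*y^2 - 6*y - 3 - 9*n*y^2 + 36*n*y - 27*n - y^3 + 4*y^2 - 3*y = n*(-9*y^2 + 126*y - 117) - y^3 + 13*y^2 + y - 13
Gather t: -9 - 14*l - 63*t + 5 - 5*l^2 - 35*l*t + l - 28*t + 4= -5*l^2 - 13*l + t*(-35*l - 91)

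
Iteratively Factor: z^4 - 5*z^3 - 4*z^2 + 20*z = (z + 2)*(z^3 - 7*z^2 + 10*z) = (z - 2)*(z + 2)*(z^2 - 5*z) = z*(z - 2)*(z + 2)*(z - 5)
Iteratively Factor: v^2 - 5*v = (v)*(v - 5)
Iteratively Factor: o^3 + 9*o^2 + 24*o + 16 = (o + 4)*(o^2 + 5*o + 4) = (o + 1)*(o + 4)*(o + 4)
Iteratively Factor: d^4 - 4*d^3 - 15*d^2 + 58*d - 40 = (d - 1)*(d^3 - 3*d^2 - 18*d + 40) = (d - 5)*(d - 1)*(d^2 + 2*d - 8) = (d - 5)*(d - 1)*(d + 4)*(d - 2)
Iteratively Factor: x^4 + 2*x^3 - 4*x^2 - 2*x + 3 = (x + 1)*(x^3 + x^2 - 5*x + 3) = (x - 1)*(x + 1)*(x^2 + 2*x - 3) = (x - 1)*(x + 1)*(x + 3)*(x - 1)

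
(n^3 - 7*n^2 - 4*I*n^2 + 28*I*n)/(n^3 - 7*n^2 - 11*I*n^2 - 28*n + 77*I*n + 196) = n/(n - 7*I)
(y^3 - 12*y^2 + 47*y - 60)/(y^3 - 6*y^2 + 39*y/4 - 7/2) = 4*(y^3 - 12*y^2 + 47*y - 60)/(4*y^3 - 24*y^2 + 39*y - 14)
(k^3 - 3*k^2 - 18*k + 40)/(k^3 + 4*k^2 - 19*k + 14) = (k^2 - k - 20)/(k^2 + 6*k - 7)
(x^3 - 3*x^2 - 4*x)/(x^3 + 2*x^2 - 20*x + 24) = x*(x^2 - 3*x - 4)/(x^3 + 2*x^2 - 20*x + 24)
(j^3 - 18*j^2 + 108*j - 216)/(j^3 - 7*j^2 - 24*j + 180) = (j - 6)/(j + 5)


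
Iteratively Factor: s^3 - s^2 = (s)*(s^2 - s) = s^2*(s - 1)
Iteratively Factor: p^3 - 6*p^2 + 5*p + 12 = (p + 1)*(p^2 - 7*p + 12) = (p - 4)*(p + 1)*(p - 3)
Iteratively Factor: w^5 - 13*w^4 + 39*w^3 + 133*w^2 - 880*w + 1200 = (w - 5)*(w^4 - 8*w^3 - w^2 + 128*w - 240) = (w - 5)*(w + 4)*(w^3 - 12*w^2 + 47*w - 60) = (w - 5)*(w - 4)*(w + 4)*(w^2 - 8*w + 15) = (w - 5)*(w - 4)*(w - 3)*(w + 4)*(w - 5)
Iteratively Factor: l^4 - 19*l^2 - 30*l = (l + 2)*(l^3 - 2*l^2 - 15*l) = (l - 5)*(l + 2)*(l^2 + 3*l) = l*(l - 5)*(l + 2)*(l + 3)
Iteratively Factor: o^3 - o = (o + 1)*(o^2 - o) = (o - 1)*(o + 1)*(o)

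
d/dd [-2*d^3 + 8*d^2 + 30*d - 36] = -6*d^2 + 16*d + 30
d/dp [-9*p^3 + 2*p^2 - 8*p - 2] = -27*p^2 + 4*p - 8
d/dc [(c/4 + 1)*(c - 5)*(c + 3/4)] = 3*c^2/4 - c/8 - 83/16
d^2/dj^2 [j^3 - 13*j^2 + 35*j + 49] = 6*j - 26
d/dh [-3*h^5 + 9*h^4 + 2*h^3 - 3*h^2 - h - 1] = -15*h^4 + 36*h^3 + 6*h^2 - 6*h - 1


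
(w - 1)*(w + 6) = w^2 + 5*w - 6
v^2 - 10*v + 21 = (v - 7)*(v - 3)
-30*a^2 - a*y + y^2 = (-6*a + y)*(5*a + y)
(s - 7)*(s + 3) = s^2 - 4*s - 21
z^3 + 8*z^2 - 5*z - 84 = (z - 3)*(z + 4)*(z + 7)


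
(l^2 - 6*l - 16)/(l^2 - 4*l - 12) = (l - 8)/(l - 6)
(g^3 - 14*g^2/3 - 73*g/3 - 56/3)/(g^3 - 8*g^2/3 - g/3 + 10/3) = (3*g^2 - 17*g - 56)/(3*g^2 - 11*g + 10)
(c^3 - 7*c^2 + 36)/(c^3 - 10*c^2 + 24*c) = (c^2 - c - 6)/(c*(c - 4))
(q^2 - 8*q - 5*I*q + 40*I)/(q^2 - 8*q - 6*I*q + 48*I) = (q - 5*I)/(q - 6*I)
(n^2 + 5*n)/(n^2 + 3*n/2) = 2*(n + 5)/(2*n + 3)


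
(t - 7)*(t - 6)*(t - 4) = t^3 - 17*t^2 + 94*t - 168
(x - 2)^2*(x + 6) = x^3 + 2*x^2 - 20*x + 24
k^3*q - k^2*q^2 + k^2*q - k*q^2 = k*(k - q)*(k*q + q)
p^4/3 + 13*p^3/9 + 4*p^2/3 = p^2*(p/3 + 1)*(p + 4/3)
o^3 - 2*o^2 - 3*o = o*(o - 3)*(o + 1)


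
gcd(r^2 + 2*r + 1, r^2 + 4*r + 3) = r + 1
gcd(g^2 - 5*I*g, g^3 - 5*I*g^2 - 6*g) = g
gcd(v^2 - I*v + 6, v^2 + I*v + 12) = v - 3*I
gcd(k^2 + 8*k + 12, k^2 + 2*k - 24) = k + 6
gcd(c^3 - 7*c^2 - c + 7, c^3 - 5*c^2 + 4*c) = c - 1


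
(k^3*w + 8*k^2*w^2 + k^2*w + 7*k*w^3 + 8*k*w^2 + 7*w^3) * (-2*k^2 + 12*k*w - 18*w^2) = -2*k^5*w - 4*k^4*w^2 - 2*k^4*w + 64*k^3*w^3 - 4*k^3*w^2 - 60*k^2*w^4 + 64*k^2*w^3 - 126*k*w^5 - 60*k*w^4 - 126*w^5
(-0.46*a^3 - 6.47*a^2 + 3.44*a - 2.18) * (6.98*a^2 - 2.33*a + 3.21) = -3.2108*a^5 - 44.0888*a^4 + 37.6097*a^3 - 44.0003*a^2 + 16.1218*a - 6.9978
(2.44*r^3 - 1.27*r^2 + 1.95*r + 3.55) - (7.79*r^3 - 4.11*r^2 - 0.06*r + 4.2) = -5.35*r^3 + 2.84*r^2 + 2.01*r - 0.65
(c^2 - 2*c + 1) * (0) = 0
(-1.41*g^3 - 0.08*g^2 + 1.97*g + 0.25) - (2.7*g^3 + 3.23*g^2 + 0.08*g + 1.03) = -4.11*g^3 - 3.31*g^2 + 1.89*g - 0.78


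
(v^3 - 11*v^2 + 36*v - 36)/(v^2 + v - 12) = (v^2 - 8*v + 12)/(v + 4)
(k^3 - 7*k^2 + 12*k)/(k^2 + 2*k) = (k^2 - 7*k + 12)/(k + 2)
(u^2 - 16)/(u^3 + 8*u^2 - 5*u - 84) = (u - 4)/(u^2 + 4*u - 21)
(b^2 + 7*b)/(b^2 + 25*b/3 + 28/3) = 3*b/(3*b + 4)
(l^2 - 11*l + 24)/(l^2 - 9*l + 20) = (l^2 - 11*l + 24)/(l^2 - 9*l + 20)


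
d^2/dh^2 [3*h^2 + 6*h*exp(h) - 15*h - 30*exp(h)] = 6*h*exp(h) - 18*exp(h) + 6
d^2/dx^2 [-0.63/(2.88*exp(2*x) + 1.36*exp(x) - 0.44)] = (-0.63*(5.76*exp(x) + 1.36)*(11.52*exp(x) + 2.72)*exp(x) + (7.2576*exp(x) + 0.8568)*(2.88*exp(2*x) + 1.36*exp(x) - 0.44))*exp(x)/(2.88*exp(2*x) + 1.36*exp(x) - 0.44)^3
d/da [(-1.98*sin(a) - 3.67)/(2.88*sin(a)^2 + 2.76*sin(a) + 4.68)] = (5.7024*sin(a)^2 + 21.1392*sin(a) + 0.8628)*cos(a)/(8.2944*sin(a)^4 + 15.8976*sin(a)^3 + 34.5744*sin(a)^2 + 25.8336*sin(a) + 21.9024)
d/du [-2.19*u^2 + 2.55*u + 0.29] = 2.55 - 4.38*u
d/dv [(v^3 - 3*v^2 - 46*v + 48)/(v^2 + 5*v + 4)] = (v^4 + 10*v^3 + 43*v^2 - 120*v - 424)/(v^4 + 10*v^3 + 33*v^2 + 40*v + 16)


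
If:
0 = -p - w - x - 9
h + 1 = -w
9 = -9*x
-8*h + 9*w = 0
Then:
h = -9/17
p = -128/17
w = -8/17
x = -1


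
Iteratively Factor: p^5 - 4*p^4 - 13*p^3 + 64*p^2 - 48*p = (p + 4)*(p^4 - 8*p^3 + 19*p^2 - 12*p) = (p - 3)*(p + 4)*(p^3 - 5*p^2 + 4*p) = (p - 3)*(p - 1)*(p + 4)*(p^2 - 4*p) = p*(p - 3)*(p - 1)*(p + 4)*(p - 4)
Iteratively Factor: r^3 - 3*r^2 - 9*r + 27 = (r - 3)*(r^2 - 9) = (r - 3)*(r + 3)*(r - 3)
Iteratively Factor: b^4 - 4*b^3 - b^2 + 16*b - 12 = (b - 2)*(b^3 - 2*b^2 - 5*b + 6) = (b - 3)*(b - 2)*(b^2 + b - 2) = (b - 3)*(b - 2)*(b - 1)*(b + 2)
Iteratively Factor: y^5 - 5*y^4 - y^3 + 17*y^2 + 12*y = (y - 3)*(y^4 - 2*y^3 - 7*y^2 - 4*y) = (y - 4)*(y - 3)*(y^3 + 2*y^2 + y) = y*(y - 4)*(y - 3)*(y^2 + 2*y + 1) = y*(y - 4)*(y - 3)*(y + 1)*(y + 1)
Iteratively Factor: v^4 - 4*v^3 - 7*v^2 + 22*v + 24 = (v - 4)*(v^3 - 7*v - 6) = (v - 4)*(v + 2)*(v^2 - 2*v - 3) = (v - 4)*(v + 1)*(v + 2)*(v - 3)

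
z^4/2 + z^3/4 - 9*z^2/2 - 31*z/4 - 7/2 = (z/2 + 1)*(z - 7/2)*(z + 1)^2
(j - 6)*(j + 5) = j^2 - j - 30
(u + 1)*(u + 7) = u^2 + 8*u + 7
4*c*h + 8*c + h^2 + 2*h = (4*c + h)*(h + 2)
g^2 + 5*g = g*(g + 5)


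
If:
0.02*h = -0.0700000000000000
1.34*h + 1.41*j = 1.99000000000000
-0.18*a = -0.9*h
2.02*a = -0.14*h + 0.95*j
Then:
No Solution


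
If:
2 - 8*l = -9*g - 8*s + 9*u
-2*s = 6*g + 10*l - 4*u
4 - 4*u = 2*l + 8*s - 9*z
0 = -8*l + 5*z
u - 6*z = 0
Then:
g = 890/4083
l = 90/1361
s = 388/1361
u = 864/1361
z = 144/1361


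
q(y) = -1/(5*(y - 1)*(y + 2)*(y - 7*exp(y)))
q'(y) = -(7*exp(y) - 1)/(5*(y - 1)*(y + 2)*(y - 7*exp(y))^2) + 1/(5*(y - 1)*(y + 2)^2*(y - 7*exp(y))) + 1/(5*(y - 1)^2*(y + 2)*(y - 7*exp(y)))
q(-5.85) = 0.00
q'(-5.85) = 0.00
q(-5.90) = 0.00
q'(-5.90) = 0.00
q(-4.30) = 0.00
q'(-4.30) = 0.00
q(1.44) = 0.00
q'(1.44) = -0.02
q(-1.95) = -0.46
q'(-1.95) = 9.05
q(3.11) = 0.00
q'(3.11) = -0.00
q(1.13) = 0.02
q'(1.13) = -0.22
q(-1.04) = -0.03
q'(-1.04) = 0.03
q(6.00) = 0.00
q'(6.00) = 0.00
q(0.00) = -0.01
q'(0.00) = 0.01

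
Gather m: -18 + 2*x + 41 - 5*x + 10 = 33 - 3*x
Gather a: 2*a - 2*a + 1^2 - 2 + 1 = 0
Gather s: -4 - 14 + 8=-10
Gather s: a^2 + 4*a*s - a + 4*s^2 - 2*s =a^2 - a + 4*s^2 + s*(4*a - 2)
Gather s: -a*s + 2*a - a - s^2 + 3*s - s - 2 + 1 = a - s^2 + s*(2 - a) - 1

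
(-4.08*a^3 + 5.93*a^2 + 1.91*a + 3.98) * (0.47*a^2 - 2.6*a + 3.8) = -1.9176*a^5 + 13.3951*a^4 - 30.0243*a^3 + 19.4386*a^2 - 3.09*a + 15.124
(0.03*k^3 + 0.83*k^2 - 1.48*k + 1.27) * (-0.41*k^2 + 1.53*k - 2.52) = -0.0123*k^5 - 0.2944*k^4 + 1.8011*k^3 - 4.8767*k^2 + 5.6727*k - 3.2004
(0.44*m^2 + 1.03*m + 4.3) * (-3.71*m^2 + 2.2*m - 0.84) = -1.6324*m^4 - 2.8533*m^3 - 14.0566*m^2 + 8.5948*m - 3.612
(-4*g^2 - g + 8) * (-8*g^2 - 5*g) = 32*g^4 + 28*g^3 - 59*g^2 - 40*g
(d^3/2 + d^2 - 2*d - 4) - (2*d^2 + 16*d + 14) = d^3/2 - d^2 - 18*d - 18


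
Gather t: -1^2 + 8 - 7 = 0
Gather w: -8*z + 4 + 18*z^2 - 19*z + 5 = 18*z^2 - 27*z + 9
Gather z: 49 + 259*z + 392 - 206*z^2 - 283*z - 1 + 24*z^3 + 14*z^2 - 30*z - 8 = 24*z^3 - 192*z^2 - 54*z + 432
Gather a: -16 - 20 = -36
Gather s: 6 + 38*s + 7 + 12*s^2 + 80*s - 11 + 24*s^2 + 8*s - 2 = 36*s^2 + 126*s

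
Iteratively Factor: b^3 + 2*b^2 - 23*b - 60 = (b + 4)*(b^2 - 2*b - 15) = (b - 5)*(b + 4)*(b + 3)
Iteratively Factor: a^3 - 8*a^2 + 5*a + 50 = (a + 2)*(a^2 - 10*a + 25) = (a - 5)*(a + 2)*(a - 5)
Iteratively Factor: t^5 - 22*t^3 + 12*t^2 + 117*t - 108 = (t - 3)*(t^4 + 3*t^3 - 13*t^2 - 27*t + 36) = (t - 3)^2*(t^3 + 6*t^2 + 5*t - 12) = (t - 3)^2*(t + 4)*(t^2 + 2*t - 3) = (t - 3)^2*(t - 1)*(t + 4)*(t + 3)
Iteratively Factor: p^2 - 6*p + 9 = (p - 3)*(p - 3)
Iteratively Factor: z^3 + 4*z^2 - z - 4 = (z + 1)*(z^2 + 3*z - 4) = (z + 1)*(z + 4)*(z - 1)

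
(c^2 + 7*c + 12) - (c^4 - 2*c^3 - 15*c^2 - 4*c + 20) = -c^4 + 2*c^3 + 16*c^2 + 11*c - 8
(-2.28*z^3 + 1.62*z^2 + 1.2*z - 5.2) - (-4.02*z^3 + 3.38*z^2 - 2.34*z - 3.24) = 1.74*z^3 - 1.76*z^2 + 3.54*z - 1.96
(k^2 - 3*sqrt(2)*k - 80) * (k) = k^3 - 3*sqrt(2)*k^2 - 80*k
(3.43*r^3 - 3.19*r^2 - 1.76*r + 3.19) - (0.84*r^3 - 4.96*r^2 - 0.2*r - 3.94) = 2.59*r^3 + 1.77*r^2 - 1.56*r + 7.13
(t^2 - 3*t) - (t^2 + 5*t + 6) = -8*t - 6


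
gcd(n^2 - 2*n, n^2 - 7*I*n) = n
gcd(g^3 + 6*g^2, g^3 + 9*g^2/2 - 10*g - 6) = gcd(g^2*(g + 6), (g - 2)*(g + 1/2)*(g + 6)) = g + 6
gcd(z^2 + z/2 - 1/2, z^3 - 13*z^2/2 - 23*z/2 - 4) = z + 1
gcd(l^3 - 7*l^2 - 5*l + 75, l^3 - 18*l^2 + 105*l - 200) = l^2 - 10*l + 25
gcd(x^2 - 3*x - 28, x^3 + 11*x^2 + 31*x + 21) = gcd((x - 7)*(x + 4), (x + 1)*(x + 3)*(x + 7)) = 1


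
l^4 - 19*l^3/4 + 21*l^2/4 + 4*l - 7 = (l - 2)^2*(l - 7/4)*(l + 1)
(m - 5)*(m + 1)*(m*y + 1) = m^3*y - 4*m^2*y + m^2 - 5*m*y - 4*m - 5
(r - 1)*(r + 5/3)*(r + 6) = r^3 + 20*r^2/3 + 7*r/3 - 10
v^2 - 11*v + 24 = (v - 8)*(v - 3)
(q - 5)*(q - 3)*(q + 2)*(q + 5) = q^4 - q^3 - 31*q^2 + 25*q + 150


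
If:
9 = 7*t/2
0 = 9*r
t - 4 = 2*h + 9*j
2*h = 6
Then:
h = 3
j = -52/63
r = 0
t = 18/7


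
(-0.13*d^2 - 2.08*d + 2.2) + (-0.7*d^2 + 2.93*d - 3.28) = -0.83*d^2 + 0.85*d - 1.08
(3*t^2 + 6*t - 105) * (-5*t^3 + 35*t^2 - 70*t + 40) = -15*t^5 + 75*t^4 + 525*t^3 - 3975*t^2 + 7590*t - 4200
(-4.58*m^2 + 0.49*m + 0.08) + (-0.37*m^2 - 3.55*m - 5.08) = -4.95*m^2 - 3.06*m - 5.0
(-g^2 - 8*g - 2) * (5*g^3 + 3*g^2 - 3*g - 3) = -5*g^5 - 43*g^4 - 31*g^3 + 21*g^2 + 30*g + 6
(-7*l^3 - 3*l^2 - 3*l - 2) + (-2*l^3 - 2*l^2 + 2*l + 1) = -9*l^3 - 5*l^2 - l - 1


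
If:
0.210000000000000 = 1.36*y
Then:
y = 0.15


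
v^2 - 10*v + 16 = (v - 8)*(v - 2)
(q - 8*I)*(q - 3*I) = q^2 - 11*I*q - 24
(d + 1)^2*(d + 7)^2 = d^4 + 16*d^3 + 78*d^2 + 112*d + 49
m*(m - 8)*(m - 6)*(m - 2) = m^4 - 16*m^3 + 76*m^2 - 96*m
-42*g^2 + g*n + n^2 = (-6*g + n)*(7*g + n)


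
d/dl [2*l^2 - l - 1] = 4*l - 1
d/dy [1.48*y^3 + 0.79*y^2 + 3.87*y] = 4.44*y^2 + 1.58*y + 3.87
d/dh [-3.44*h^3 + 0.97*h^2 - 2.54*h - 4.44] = -10.32*h^2 + 1.94*h - 2.54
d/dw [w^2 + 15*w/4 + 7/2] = 2*w + 15/4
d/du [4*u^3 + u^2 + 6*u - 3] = 12*u^2 + 2*u + 6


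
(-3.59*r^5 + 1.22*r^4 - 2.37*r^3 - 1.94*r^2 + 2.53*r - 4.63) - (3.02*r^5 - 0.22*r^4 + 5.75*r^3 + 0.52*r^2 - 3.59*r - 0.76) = -6.61*r^5 + 1.44*r^4 - 8.12*r^3 - 2.46*r^2 + 6.12*r - 3.87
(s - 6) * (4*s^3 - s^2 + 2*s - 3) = 4*s^4 - 25*s^3 + 8*s^2 - 15*s + 18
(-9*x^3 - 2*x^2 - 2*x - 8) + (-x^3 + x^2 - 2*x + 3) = -10*x^3 - x^2 - 4*x - 5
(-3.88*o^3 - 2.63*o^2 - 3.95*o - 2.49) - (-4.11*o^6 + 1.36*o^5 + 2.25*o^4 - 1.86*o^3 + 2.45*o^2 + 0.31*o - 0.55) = 4.11*o^6 - 1.36*o^5 - 2.25*o^4 - 2.02*o^3 - 5.08*o^2 - 4.26*o - 1.94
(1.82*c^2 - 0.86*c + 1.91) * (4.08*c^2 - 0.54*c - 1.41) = 7.4256*c^4 - 4.4916*c^3 + 5.691*c^2 + 0.1812*c - 2.6931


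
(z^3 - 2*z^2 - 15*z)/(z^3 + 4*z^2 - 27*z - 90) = z/(z + 6)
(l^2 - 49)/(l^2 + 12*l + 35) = (l - 7)/(l + 5)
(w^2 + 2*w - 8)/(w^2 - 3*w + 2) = (w + 4)/(w - 1)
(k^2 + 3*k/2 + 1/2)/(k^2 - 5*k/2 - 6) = (2*k^2 + 3*k + 1)/(2*k^2 - 5*k - 12)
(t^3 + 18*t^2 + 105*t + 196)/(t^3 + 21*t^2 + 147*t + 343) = (t + 4)/(t + 7)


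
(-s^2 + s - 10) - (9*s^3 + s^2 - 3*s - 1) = -9*s^3 - 2*s^2 + 4*s - 9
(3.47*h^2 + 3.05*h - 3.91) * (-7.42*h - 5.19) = -25.7474*h^3 - 40.6403*h^2 + 13.1827*h + 20.2929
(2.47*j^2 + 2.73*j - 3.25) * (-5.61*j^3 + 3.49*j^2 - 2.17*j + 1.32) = -13.8567*j^5 - 6.695*j^4 + 22.4003*j^3 - 14.0062*j^2 + 10.6561*j - 4.29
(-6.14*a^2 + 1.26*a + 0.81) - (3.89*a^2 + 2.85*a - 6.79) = -10.03*a^2 - 1.59*a + 7.6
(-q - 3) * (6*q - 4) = -6*q^2 - 14*q + 12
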